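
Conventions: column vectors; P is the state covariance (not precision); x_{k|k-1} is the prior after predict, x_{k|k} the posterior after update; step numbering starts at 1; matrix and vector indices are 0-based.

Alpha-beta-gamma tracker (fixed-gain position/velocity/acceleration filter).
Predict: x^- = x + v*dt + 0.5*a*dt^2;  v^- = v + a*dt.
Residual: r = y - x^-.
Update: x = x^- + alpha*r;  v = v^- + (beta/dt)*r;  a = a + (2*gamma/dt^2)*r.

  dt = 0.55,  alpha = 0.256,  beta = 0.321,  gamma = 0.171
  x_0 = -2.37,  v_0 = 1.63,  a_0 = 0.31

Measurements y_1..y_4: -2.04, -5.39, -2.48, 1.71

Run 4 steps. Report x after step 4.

x_post = -4.0659

step 1: x_pred=-1.4266  r=-0.6134  x^+=-1.5836  v^+=1.4425  a^+=-0.3835
step 2: x_pred=-0.8483  r=-4.5417  x^+=-2.0109  v^+=-1.4191  a^+=-5.5183
step 3: x_pred=-3.6261  r=1.1461  x^+=-3.3327  v^+=-3.7853  a^+=-4.2225
step 4: x_pred=-6.0533  r=7.7633  x^+=-4.0659  v^+=-1.5767  a^+=4.5545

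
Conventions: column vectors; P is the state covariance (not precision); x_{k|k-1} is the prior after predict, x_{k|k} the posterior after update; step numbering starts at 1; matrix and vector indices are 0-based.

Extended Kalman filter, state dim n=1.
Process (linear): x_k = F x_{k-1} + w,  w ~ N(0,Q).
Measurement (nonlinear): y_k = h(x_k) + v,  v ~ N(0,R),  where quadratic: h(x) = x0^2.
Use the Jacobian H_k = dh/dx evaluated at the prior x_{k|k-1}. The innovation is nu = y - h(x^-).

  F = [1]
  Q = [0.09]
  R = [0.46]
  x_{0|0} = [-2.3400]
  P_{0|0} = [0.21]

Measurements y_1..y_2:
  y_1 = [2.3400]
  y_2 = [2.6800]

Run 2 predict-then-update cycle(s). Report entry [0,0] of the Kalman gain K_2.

step 1: x^-=[-2.3400]  P^-=[0.3000]  H_jac=[-4.6800]  S=[7.0307]  K=[-0.1997]  nu=[-3.1356]  x^+=[-1.7138]  P^+=[0.0196]
step 2: x^-=[-1.7138]  P^-=[0.1096]  H_jac=[-3.4277]  S=[1.7480]  K=[-0.2150]  nu=[-0.2572]  x^+=[-1.6585]  P^+=[0.0288]

K[0,0] = -0.2150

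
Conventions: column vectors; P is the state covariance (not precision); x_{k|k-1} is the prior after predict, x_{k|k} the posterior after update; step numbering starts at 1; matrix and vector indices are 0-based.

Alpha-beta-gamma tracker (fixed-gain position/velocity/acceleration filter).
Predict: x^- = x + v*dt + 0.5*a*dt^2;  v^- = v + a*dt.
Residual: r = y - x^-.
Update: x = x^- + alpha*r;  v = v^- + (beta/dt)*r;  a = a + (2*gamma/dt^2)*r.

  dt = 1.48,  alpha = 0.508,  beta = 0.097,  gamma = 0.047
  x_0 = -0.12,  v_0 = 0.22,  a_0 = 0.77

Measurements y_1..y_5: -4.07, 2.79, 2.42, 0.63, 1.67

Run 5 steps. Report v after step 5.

v_post = 2.7841

step 1: x_pred=1.0489  r=-5.1189  x^+=-1.5515  v^+=1.0241  a^+=0.5503
step 2: x_pred=0.5669  r=2.2231  x^+=1.6962  v^+=1.9843  a^+=0.6457
step 3: x_pred=5.3402  r=-2.9202  x^+=3.8567  v^+=2.7486  a^+=0.5204
step 4: x_pred=8.4946  r=-7.8646  x^+=4.4994  v^+=3.0033  a^+=0.1829
step 5: x_pred=9.1446  r=-7.4746  x^+=5.3475  v^+=2.7841  a^+=-0.1379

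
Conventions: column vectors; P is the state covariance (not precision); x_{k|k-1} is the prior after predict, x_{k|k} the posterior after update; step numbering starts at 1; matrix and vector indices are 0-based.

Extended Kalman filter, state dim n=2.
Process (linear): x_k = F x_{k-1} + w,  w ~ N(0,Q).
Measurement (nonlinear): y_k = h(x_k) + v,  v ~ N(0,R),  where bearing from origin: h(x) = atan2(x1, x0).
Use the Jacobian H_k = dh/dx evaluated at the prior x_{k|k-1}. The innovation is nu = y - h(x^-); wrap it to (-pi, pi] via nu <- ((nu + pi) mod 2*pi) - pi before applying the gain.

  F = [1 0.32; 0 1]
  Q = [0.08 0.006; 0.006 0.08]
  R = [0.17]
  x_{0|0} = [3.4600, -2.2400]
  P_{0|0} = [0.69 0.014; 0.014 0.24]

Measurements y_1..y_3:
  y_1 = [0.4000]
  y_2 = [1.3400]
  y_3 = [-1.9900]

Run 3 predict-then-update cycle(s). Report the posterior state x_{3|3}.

x_post = [3.2739, -1.7807]

step 1: x^-=[2.7432, -2.2400]  P^-=[0.8035 0.0968; 0.0968 0.3200]  H_jac=[0.1786 0.2187]  S=[0.2185]  K=[0.7537; 0.3994]  nu=[1.0848]  x^+=[3.5607, -1.8067]  P^+=[0.6794 0.0310; 0.0310 0.2851]
step 2: x^-=[2.9826, -1.8067]  P^-=[0.8085 0.1283; 0.1283 0.3651]  H_jac=[0.1486 0.2453]  S=[0.2192]  K=[0.6916; 0.4956]  nu=[1.8846]  x^+=[4.2861, -0.8727]  P^+=[0.7036 0.0531; 0.0531 0.3113]
step 3: x^-=[4.0068, -0.8727]  P^-=[0.8495 0.1588; 0.1588 0.3913]  H_jac=[0.0519 0.2383]  S=[0.1984]  K=[0.4128; 0.5114]  nu=[-1.7756]  x^+=[3.2739, -1.7807]  P^+=[0.8157 0.1169; 0.1169 0.3394]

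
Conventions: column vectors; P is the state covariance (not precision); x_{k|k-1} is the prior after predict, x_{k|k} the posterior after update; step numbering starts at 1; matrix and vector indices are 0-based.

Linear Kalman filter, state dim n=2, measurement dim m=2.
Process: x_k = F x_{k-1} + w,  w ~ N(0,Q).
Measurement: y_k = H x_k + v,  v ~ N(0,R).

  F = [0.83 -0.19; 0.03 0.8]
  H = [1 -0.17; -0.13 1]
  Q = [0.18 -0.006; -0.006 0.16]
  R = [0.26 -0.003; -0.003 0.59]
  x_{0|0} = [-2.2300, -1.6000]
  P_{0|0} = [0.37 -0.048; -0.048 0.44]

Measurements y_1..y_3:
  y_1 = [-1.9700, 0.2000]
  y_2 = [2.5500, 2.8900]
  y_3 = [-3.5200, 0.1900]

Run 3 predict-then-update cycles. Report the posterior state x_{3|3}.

x_post = [-1.5639, 0.4596]

step 1: x^-=[-1.5469, -1.3469]  P^-=[0.4659 -0.0953; -0.0953 0.4396]  S=[0.7710 -0.2357; -0.2357 1.0623]  K=[0.6227 -0.0086; -0.0970 0.4040]  nu=[-0.6521, 1.3458]  x^+=[-1.9644, -0.7399]  P^+=[0.1644 0.0145; 0.0145 0.2405]
step 2: x^-=[-1.4899, -0.6509]  P^-=[0.2974 -0.0290; -0.0290 0.3148]  S=[0.5763 -0.1248; -0.1248 0.9173]  K=[0.5240 -0.0024; -0.0700 0.3377]  nu=[3.9292, 3.3472]  x^+=[0.5609, 0.2046]  P^+=[0.1388 0.0150; 0.0150 0.2014]
step 3: x^-=[0.4266, 0.1805]  P^-=[0.2782 -0.0233; -0.0233 0.2898]  S=[0.5544 -0.1122; -0.1122 0.8905]  K=[0.5083 -0.0027; -0.0660 0.3205]  nu=[-3.9160, 0.0649]  x^+=[-1.5639, 0.4596]  P^+=[0.1346 0.0144; 0.0144 0.1911]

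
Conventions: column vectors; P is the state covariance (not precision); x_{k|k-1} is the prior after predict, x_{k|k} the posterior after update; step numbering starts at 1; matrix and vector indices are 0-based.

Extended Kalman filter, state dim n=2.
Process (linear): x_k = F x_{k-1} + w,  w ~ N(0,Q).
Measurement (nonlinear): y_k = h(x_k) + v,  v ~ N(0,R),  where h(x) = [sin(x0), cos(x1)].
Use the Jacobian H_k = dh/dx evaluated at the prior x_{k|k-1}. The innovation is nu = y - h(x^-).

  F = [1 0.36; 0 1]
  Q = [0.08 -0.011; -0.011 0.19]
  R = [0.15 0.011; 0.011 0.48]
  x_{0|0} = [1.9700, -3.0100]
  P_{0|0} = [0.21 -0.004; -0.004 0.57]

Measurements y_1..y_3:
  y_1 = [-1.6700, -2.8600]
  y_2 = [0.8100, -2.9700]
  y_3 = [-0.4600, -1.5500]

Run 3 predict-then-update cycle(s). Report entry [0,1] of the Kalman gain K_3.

K[0,1] = 0.0203

step 1: x^-=[0.8864, -3.0100]  P^-=[0.3610 0.1902; 0.1902 0.7600]  H_jac=[0.6322 0.0000; 0.0000 0.1312]  S=[0.2943 0.0268; 0.0268 0.4931]  K=[0.7747 0.0085; 0.3921 0.1809]  nu=[-2.4448, -1.8686]  x^+=[-1.0236, -4.3068]  P^+=[0.1840 0.0962; 0.0962 0.6948]
step 2: x^-=[-2.5741, -4.3068]  P^-=[0.4233 0.3353; 0.3353 0.8848]  H_jac=[-0.8433 0.0000; 0.0000 -0.9189]  S=[0.4510 0.2708; 0.2708 1.2271]  K=[-0.7385 -0.0881; -0.2641 -0.6043]  nu=[1.3475, -2.5755]  x^+=[-3.3424, -3.1064]  P^+=[0.1325 0.0549; 0.0549 0.3188]
step 3: x^-=[-4.4607, -3.1064]  P^-=[0.2933 0.1586; 0.1586 0.5088]  H_jac=[-0.2490 0.0000; 0.0000 0.0352]  S=[0.1682 0.0096; 0.0096 0.4806]  K=[-0.4355 0.0203; -0.2373 0.0420]  nu=[-1.4285, -0.5506]  x^+=[-3.8498, -2.7906]  P^+=[0.2614 0.1411; 0.1411 0.4987]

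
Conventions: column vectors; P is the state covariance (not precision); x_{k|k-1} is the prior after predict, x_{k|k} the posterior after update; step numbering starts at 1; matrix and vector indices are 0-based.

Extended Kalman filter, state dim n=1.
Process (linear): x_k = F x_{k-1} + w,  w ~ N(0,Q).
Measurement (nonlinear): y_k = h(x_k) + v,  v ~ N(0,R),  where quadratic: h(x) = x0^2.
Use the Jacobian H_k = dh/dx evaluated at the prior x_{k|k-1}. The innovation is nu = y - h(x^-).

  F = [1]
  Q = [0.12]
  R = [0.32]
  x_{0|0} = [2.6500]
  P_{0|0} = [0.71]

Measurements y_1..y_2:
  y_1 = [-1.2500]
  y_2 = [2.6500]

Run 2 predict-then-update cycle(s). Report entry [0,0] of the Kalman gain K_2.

step 1: x^-=[2.6500]  P^-=[0.8300]  H_jac=[5.3000]  S=[23.6347]  K=[0.1861]  nu=[-8.2725]  x^+=[1.1103]  P^+=[0.0112]
step 2: x^-=[1.1103]  P^-=[0.1312]  H_jac=[2.2206]  S=[0.9671]  K=[0.3013]  nu=[1.4173]  x^+=[1.5373]  P^+=[0.0434]

K[0,0] = 0.3013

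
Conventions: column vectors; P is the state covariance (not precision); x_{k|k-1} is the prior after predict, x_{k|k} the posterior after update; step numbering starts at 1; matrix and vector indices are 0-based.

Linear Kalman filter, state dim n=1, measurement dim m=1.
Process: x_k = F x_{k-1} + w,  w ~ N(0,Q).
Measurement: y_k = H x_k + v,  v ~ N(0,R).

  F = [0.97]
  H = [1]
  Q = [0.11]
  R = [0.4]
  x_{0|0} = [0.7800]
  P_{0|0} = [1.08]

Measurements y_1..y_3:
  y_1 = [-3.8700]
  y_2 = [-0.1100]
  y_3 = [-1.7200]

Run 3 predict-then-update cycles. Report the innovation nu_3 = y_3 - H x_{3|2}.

innov = [-0.3978]

step 1: x^-=[0.7566]  P^-=[1.1262]  S=[1.5262]  K=[0.7379]  nu=[-4.6266]  x^+=[-2.6574]  P^+=[0.2952]
step 2: x^-=[-2.5777]  P^-=[0.3877]  S=[0.7877]  K=[0.4922]  nu=[2.4677]  x^+=[-1.3631]  P^+=[0.1969]
step 3: x^-=[-1.3222]  P^-=[0.2952]  S=[0.6952]  K=[0.4247]  nu=[-0.3978]  x^+=[-1.4911]  P^+=[0.1699]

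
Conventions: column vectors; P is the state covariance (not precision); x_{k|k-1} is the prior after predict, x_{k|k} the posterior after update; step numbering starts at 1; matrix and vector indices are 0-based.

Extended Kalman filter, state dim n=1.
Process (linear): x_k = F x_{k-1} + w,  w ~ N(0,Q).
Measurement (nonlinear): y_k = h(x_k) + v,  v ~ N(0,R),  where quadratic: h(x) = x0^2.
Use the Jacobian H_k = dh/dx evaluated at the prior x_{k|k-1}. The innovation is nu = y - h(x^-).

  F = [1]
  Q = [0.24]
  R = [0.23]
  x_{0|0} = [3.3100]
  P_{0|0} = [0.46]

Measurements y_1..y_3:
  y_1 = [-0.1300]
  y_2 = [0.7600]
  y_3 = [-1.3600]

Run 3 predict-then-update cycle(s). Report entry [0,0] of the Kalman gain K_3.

K[0,0] = 0.3838

step 1: x^-=[3.3100]  P^-=[0.7000]  H_jac=[6.6200]  S=[30.9071]  K=[0.1499]  nu=[-11.0861]  x^+=[1.6478]  P^+=[0.0052]
step 2: x^-=[1.6478]  P^-=[0.2452]  H_jac=[3.2956]  S=[2.8933]  K=[0.2793]  nu=[-1.9553]  x^+=[1.1017]  P^+=[0.0195]
step 3: x^-=[1.1017]  P^-=[0.2595]  H_jac=[2.2034]  S=[1.4898]  K=[0.3838]  nu=[-2.5737]  x^+=[0.1139]  P^+=[0.0401]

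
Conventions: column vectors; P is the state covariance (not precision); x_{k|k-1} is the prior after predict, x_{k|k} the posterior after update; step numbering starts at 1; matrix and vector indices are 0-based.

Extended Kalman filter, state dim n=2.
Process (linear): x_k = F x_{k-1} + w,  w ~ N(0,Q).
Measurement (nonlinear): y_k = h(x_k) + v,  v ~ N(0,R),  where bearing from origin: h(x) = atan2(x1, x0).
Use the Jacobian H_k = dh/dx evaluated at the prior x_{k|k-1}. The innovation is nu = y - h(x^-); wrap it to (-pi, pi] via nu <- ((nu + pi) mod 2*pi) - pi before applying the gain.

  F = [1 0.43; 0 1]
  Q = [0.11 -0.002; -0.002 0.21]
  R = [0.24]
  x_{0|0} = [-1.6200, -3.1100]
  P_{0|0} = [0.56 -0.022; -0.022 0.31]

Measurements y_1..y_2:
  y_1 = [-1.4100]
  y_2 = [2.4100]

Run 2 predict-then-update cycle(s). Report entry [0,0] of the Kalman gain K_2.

step 1: x^-=[-2.9573, -3.1100]  P^-=[0.7084 0.1093; 0.1093 0.5200]  H_jac=[0.1689 -0.1606]  S=[0.2677]  K=[0.3813; -0.2430]  nu=[0.9210]  x^+=[-2.6061, -3.3338]  P^+=[0.6695 0.1341; 0.1341 0.5042]
step 2: x^-=[-4.0396, -3.3338]  P^-=[0.9880 0.3489; 0.3489 0.7142]  H_jac=[0.1215 -0.1473]  S=[0.2576]  K=[0.2667; -0.2437]  nu=[-1.4216]  x^+=[-4.4187, -2.9874]  P^+=[0.9697 0.3656; 0.3656 0.6989]

K[0,0] = 0.2667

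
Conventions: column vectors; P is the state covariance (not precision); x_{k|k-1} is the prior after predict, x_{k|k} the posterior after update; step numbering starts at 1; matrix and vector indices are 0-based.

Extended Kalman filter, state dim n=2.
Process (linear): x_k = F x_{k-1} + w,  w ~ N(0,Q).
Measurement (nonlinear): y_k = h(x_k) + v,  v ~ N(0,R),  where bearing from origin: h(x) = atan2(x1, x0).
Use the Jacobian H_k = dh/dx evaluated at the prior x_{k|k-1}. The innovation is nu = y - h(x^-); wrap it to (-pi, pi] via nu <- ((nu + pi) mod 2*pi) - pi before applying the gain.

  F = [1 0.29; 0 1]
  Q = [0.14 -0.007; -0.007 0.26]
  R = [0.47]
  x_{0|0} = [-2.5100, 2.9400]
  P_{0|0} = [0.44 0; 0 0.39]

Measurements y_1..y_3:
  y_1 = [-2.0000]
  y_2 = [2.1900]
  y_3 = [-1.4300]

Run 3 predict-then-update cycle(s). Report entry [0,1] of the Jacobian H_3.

step 1: x^-=[-1.6574, 2.9400]  P^-=[0.6128 0.1061; 0.1061 0.6500]  H_jac=[-0.2581 -0.1455]  S=[0.5326]  K=[-0.3260; -0.2290]  nu=[2.1991]  x^+=[-2.3743, 2.4364]  P^+=[0.5562 0.0663; 0.0663 0.6221]
step 2: x^-=[-1.6677, 2.4364]  P^-=[0.7870 0.2397; 0.2397 0.8821]  H_jac=[-0.2795 -0.1913]  S=[0.5894]  K=[-0.4510; -0.4000]  nu=[0.0190]  x^+=[-1.6763, 2.4288]  P^+=[0.6671 0.1334; 0.1334 0.7878]
step 3: x^-=[-0.9719, 2.4288]  P^-=[0.9507 0.3549; 0.3549 1.0478]  H_jac=[-0.3549 -0.1420]  S=[0.6467]  K=[-0.5997; -0.4249]  nu=[2.9017]  x^+=[-2.7122, 1.1959]  P^+=[0.7182 0.1901; 0.1901 0.9310]

H_jac[0,1] = -0.1420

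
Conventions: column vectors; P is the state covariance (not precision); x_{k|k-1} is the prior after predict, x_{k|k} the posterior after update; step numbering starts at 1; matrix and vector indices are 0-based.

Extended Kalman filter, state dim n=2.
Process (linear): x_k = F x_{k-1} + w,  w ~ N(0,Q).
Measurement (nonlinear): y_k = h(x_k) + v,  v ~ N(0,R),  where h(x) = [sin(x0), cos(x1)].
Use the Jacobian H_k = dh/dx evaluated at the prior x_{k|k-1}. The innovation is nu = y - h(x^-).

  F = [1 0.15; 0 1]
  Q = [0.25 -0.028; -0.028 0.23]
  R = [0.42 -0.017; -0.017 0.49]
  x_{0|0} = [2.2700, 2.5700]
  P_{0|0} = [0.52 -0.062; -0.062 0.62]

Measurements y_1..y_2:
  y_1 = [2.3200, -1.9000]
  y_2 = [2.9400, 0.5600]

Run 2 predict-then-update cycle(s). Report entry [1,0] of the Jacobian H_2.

step 1: x^-=[2.6555, 2.5700]  P^-=[0.7654 0.0030; 0.0030 0.8500]  H_jac=[-0.8842 0.0000; 0.0000 -0.5410]  S=[1.0183 -0.0156; -0.0156 0.7388]  K=[-0.6648 -0.0162; -0.0121 -0.6227]  nu=[1.8528, -1.0590]  x^+=[1.4409, 3.2069]  P^+=[0.3155 -0.0062; -0.0062 0.5636]
step 2: x^-=[1.9220, 3.2069]  P^-=[0.5763 0.0503; 0.0503 0.7936]  H_jac=[-0.3440 0.0000; 0.0000 0.0653]  S=[0.4882 -0.0181; -0.0181 0.4934]  K=[-0.4064 -0.0083; -0.0316 0.1039]  nu=[2.0010, 1.5579]  x^+=[1.0959, 3.3055]  P^+=[0.4957 0.0437; 0.0437 0.7877]

H_jac[1,0] = 0.0000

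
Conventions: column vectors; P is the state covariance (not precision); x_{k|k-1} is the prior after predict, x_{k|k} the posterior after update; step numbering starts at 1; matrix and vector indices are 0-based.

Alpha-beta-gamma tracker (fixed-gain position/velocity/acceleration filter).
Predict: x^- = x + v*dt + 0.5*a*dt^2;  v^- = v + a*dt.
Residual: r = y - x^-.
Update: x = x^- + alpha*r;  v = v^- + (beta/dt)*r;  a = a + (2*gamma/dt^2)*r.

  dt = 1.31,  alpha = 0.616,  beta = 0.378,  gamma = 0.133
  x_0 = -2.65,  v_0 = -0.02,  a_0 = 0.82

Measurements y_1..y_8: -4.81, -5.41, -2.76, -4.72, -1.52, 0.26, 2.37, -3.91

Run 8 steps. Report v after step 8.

step 1: x_pred=-1.9726  r=-2.8374  x^+=-3.7204  v^+=0.2355  a^+=0.3802
step 2: x_pred=-3.0857  r=-2.3243  x^+=-4.5175  v^+=0.0629  a^+=0.0199
step 3: x_pred=-4.4180  r=1.6580  x^+=-3.3967  v^+=0.5674  a^+=0.2769
step 4: x_pred=-2.4158  r=-2.3042  x^+=-3.8352  v^+=0.2653  a^+=-0.0802
step 5: x_pred=-3.5565  r=2.0365  x^+=-2.3020  v^+=0.7478  a^+=0.2354
step 6: x_pred=-1.1204  r=1.3804  x^+=-0.2701  v^+=1.4545  a^+=0.4494
step 7: x_pred=2.0210  r=0.3490  x^+=2.2360  v^+=2.1439  a^+=0.5035
step 8: x_pred=5.4766  r=-9.3866  x^+=-0.3056  v^+=0.0950  a^+=-0.9515

v_post = 0.0950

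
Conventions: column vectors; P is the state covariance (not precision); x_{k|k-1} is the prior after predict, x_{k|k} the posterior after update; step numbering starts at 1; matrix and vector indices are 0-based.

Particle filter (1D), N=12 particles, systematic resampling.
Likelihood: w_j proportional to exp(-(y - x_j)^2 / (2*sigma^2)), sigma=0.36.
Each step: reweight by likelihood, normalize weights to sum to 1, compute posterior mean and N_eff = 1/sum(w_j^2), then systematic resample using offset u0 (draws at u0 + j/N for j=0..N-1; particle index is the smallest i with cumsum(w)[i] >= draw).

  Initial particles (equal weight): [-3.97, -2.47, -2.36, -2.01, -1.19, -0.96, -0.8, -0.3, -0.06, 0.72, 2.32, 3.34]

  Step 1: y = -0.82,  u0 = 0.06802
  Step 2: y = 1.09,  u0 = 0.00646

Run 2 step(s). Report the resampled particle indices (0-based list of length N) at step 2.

resampled_idx = [10, 11, 11, 11, 11, 11, 11, 11, 11, 11, 11, 11]

step 1: w=[0.0000, 0.0000, 0.0000, 0.0014, 0.1979, 0.3112, 0.3351, 0.1182, 0.0361, 0.0000, 0.0000, 0.0000]  mean=-0.8428  Neff=3.7945  idx=[4, 4, 5, 5, 5, 5, 6, 6, 6, 6, 7, 8]
step 2: w=[0.0000, 0.0000, 0.0000, 0.0000, 0.0000, 0.0000, 0.0002, 0.0002, 0.0002, 0.0002, 0.0869, 0.9125]  mean=-0.0814  Neff=1.1903  idx=[10, 11, 11, 11, 11, 11, 11, 11, 11, 11, 11, 11]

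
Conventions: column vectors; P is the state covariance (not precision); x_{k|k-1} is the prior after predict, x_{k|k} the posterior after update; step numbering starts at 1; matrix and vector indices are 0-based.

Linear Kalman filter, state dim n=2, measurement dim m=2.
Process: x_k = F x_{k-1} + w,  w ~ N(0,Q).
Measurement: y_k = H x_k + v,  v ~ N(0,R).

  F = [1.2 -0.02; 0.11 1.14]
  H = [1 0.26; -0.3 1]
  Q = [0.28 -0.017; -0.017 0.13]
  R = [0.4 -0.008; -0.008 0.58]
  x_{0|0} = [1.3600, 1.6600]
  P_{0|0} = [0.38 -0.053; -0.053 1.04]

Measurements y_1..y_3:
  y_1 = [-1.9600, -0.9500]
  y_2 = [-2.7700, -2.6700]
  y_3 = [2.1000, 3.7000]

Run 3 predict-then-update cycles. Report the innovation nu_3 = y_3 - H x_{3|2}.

step 1: x^-=[1.5988, 2.0420]  P^-=[0.8302 -0.0629; -0.0629 1.4729]  S=[1.2970 0.0679; 0.0679 2.1654]  K=[0.6360 -0.1640; 0.2110 0.6823]  nu=[-4.0897, -2.5124]  x^+=[-0.5903, -0.5352]  P^+=[0.2614 -0.0218; -0.0218 0.3875]
step 2: x^-=[-0.6977, -0.6751]  P^-=[0.6576 -0.0211; -0.0211 0.6313]  S=[1.0893 -0.0606; -0.0606 1.2832]  K=[0.5907 -0.1423; 0.1594 0.5045]  nu=[-1.8968, -2.2042]  x^+=[-1.5045, -2.0893]  P^+=[0.2413 -0.0149; -0.0149 0.2868]
step 3: x^-=[-1.7637, -2.5473]  P^-=[0.6283 -0.0120; -0.0120 0.5020]  S=[1.0560 -0.0770; -0.0770 1.1457]  K=[0.5821 -0.1358; 0.1451 0.4510]  nu=[4.5260, 5.7182]  x^+=[0.0942, 0.6887]  P^+=[0.2371 -0.0123; -0.0123 0.2567]

innov = [4.5260, 5.7182]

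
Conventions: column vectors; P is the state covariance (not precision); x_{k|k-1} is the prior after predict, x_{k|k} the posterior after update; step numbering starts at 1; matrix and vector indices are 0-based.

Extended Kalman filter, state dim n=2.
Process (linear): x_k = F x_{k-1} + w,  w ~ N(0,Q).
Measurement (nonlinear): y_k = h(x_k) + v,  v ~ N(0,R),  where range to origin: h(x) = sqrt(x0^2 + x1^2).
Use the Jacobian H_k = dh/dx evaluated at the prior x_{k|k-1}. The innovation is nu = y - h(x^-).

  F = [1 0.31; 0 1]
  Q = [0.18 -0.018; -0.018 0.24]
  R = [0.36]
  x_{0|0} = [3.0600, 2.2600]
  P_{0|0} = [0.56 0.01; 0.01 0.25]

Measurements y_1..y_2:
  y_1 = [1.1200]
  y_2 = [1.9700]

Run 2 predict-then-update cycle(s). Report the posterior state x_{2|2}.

x_post = [1.8875, 1.1362]

step 1: x^-=[3.7606, 2.2600]  P^-=[0.7702 0.0695; 0.0695 0.4900]  H_jac=[0.8571 0.5151]  S=[1.1172]  K=[0.6229; 0.2792]  nu=[-3.2674]  x^+=[1.7252, 1.3476]  P^+=[0.3367 -0.1248; -0.1248 0.4029]
step 2: x^-=[2.1429, 1.3476]  P^-=[0.4780 -0.0179; -0.0179 0.6429]  H_jac=[0.8465 0.5324]  S=[0.8685]  K=[0.4549; 0.3766]  nu=[-0.5614]  x^+=[1.8875, 1.1362]  P^+=[0.2983 -0.1667; -0.1667 0.5197]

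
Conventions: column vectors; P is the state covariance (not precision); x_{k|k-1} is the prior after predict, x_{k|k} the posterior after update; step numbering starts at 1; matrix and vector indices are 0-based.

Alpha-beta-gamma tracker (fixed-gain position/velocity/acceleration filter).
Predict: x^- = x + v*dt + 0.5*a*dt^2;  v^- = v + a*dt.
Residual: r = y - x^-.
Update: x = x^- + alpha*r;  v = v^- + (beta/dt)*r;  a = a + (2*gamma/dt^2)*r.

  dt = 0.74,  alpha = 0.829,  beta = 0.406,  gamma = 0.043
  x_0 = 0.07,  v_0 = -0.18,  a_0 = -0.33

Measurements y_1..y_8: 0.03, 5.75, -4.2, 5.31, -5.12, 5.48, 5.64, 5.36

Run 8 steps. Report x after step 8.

x_post = 5.7984

step 1: x_pred=-0.1536  r=0.1836  x^+=-0.0014  v^+=-0.3235  a^+=-0.3012
step 2: x_pred=-0.3232  r=6.0732  x^+=4.7115  v^+=2.7857  a^+=0.6526
step 3: x_pred=6.9516  r=-11.1516  x^+=-2.2931  v^+=-2.8497  a^+=-1.0987
step 4: x_pred=-4.7027  r=10.0127  x^+=3.5978  v^+=1.8307  a^+=0.4738
step 5: x_pred=5.0823  r=-10.2023  x^+=-3.3754  v^+=-3.4162  a^+=-1.1285
step 6: x_pred=-6.2124  r=11.6924  x^+=3.4806  v^+=2.1637  a^+=0.7078
step 7: x_pred=5.2756  r=0.3644  x^+=5.5777  v^+=2.8874  a^+=0.7650
step 8: x_pred=7.9238  r=-2.5638  x^+=5.7984  v^+=2.0469  a^+=0.3624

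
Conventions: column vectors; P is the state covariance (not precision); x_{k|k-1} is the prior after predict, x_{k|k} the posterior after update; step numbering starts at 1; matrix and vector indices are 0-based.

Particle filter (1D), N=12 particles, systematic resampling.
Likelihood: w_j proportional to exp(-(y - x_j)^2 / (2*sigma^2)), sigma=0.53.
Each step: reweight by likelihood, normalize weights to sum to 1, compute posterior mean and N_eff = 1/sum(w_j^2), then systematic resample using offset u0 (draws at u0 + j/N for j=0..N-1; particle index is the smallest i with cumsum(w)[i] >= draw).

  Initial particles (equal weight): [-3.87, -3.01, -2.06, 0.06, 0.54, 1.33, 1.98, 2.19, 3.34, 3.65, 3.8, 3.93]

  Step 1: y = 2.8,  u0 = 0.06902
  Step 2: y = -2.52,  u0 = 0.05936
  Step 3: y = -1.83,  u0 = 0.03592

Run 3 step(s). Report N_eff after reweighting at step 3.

N_eff = 11.1045

step 1: w=[0.0000, 0.0000, 0.0000, 0.0000, 0.0001, 0.0108, 0.1524, 0.2601, 0.3002, 0.1394, 0.0851, 0.0520]  mean=2.9248  Neff=4.7507  idx=[6, 6, 7, 7, 7, 8, 8, 8, 9, 9, 10, 11]
step 2: w=[0.4771, 0.4771, 0.0153, 0.0153, 0.0153, 0.0000, 0.0000, 0.0000, 0.0000, 0.0000, 0.0000, 0.0000]  mean=1.9896  Neff=2.1931  idx=[0, 0, 0, 0, 0, 0, 1, 1, 1, 1, 1, 3]
step 3: w=[0.0905, 0.0905, 0.0905, 0.0905, 0.0905, 0.0905, 0.0905, 0.0905, 0.0905, 0.0905, 0.0905, 0.0048]  mean=1.9810  Neff=11.1045  idx=[0, 1, 2, 3, 4, 5, 5, 6, 7, 8, 9, 10]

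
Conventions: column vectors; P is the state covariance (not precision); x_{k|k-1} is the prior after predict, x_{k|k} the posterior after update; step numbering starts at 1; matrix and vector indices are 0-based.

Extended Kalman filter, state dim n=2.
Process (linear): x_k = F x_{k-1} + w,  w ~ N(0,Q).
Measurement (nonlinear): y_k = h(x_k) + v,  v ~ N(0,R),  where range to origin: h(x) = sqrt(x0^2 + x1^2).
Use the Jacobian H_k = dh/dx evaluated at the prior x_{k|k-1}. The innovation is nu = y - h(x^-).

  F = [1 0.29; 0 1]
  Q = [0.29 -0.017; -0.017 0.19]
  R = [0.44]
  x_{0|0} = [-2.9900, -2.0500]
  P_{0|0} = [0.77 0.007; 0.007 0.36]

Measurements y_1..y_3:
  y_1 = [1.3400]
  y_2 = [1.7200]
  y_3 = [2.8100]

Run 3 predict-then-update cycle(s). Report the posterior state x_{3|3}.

step 1: x^-=[-3.5845, -2.0500]  P^-=[1.0943 0.0944; 0.0944 0.5500]  H_jac=[-0.8681 -0.4965]  S=[1.4815]  K=[-0.6728; -0.2396]  nu=[-2.7893]  x^+=[-1.7078, -1.3817]  P^+=[0.4237 -0.1444; -0.1444 0.4649]
step 2: x^-=[-2.1085, -1.3817]  P^-=[0.6690 -0.0266; -0.0266 0.6549]  H_jac=[-0.8364 -0.5481]  S=[1.0804]  K=[-0.5044; -0.3117]  nu=[-0.8008]  x^+=[-1.7045, -1.1321]  P^+=[0.3941 -0.1965; -0.1965 0.5500]
step 3: x^-=[-2.0328, -1.1321]  P^-=[0.6164 -0.0540; -0.0540 0.7400]  H_jac=[-0.8737 -0.4865]  S=[1.0398]  K=[-0.4927; -0.3009]  nu=[0.4832]  x^+=[-2.2709, -1.2775]  P^+=[0.3640 -0.2081; -0.2081 0.6458]

x_post = [-2.2709, -1.2775]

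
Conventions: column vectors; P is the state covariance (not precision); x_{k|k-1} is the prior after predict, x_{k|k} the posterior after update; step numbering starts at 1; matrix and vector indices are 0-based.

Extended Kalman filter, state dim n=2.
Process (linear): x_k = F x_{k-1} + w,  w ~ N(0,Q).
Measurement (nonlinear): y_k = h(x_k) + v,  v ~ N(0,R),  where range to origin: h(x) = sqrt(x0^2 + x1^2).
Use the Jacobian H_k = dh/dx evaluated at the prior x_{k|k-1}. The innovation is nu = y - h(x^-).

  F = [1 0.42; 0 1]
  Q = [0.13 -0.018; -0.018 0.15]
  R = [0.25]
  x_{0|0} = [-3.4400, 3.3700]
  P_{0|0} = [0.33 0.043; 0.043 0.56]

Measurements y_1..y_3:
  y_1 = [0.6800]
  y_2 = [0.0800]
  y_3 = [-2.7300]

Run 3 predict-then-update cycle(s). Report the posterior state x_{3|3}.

x_post = [-2.5905, -1.2689]

step 1: x^-=[-2.0246, 3.3700]  P^-=[0.5949 0.2602; 0.2602 0.7100]  H_jac=[-0.5150 0.8572]  S=[0.6997]  K=[-0.1191; 0.6783]  nu=[-3.2514]  x^+=[-1.6374, 1.1647]  P^+=[0.5850 0.3167; 0.3167 0.3881]
step 2: x^-=[-1.1483, 1.1647]  P^-=[1.0495 0.4617; 0.4617 0.5381]  H_jac=[-0.7021 0.7121]  S=[0.5785]  K=[-0.7053; 0.1020]  nu=[-1.5556]  x^+=[-0.0511, 1.0060]  P^+=[0.7617 0.5033; 0.5033 0.5321]
step 3: x^-=[0.3714, 1.0060]  P^-=[1.4084 0.7088; 0.7088 0.6821]  H_jac=[0.3463 0.9381]  S=[1.4798]  K=[0.7790; 0.5983]  nu=[-3.8024]  x^+=[-2.5905, -1.2689]  P^+=[0.5104 0.0191; 0.0191 0.1524]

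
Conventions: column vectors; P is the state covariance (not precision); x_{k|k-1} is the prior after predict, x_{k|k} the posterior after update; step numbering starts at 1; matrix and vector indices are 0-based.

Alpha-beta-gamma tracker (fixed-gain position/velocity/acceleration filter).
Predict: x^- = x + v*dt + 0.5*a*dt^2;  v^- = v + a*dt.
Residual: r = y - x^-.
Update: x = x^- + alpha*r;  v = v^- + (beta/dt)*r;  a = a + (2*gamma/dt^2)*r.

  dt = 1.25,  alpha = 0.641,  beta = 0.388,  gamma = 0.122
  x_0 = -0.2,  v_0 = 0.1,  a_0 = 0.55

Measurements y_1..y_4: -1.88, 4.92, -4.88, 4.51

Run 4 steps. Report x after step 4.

step 1: x_pred=0.3547  r=-2.2347  x^+=-1.0777  v^+=0.0939  a^+=0.2010
step 2: x_pred=-0.8034  r=5.7234  x^+=2.8653  v^+=2.1217  a^+=1.0948
step 3: x_pred=6.3727  r=-11.2527  x^+=-0.8403  v^+=-0.0027  a^+=-0.6624
step 4: x_pred=-1.3611  r=5.8711  x^+=2.4023  v^+=0.9917  a^+=0.2544

x_post = 2.4023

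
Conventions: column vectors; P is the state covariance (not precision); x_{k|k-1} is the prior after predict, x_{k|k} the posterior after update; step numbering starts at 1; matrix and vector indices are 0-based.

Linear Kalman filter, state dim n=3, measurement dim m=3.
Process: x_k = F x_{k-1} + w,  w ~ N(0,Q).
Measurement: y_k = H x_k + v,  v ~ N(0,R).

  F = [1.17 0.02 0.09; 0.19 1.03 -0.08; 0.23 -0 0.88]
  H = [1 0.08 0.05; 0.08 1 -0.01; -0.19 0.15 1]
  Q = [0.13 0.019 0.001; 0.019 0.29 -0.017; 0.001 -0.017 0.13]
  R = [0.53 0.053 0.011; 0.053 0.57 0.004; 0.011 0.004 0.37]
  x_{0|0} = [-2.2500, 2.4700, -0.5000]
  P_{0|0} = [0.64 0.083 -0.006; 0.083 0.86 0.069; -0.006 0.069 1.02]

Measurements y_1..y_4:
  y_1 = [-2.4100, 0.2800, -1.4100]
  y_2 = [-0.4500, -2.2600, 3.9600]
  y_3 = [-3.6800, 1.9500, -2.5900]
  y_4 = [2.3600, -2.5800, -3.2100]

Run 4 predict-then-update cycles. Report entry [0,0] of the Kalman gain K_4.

K[0,0] = 0.4753

step 1: x^-=[-2.6281, 2.1566, -0.9575]  P^-=[1.0176 0.2787 0.2493; 0.2787 1.2533 0.0205; 0.2493 0.0205 0.9513]  S=[1.6277 0.5142 0.1666; 0.5142 1.8737 0.1583; 0.1666 0.1583 1.2818]  K=[0.6426 0.0153 -0.0091; 0.0172 0.6729 0.0360; 0.1371 -0.0802 0.6997]  nu=[0.0934, -1.6759, -1.2753]  x^+=[-2.5820, 0.9845, -1.7026]  P^+=[0.3367 0.0164 0.0653; 0.0164 0.3829 -0.0381; 0.0653 -0.0381 0.2782]
step 2: x^-=[-3.1545, 0.6597, -2.0921]  P^-=[0.6077 0.1112 0.1816; 0.1112 0.7209 -0.0428; 0.1816 -0.0428 0.3897]  S=[1.1789 0.2678 0.1148; 0.2678 1.3132 0.0513; 0.1148 0.0513 0.7096]  K=[0.5250 0.0120 0.0309; 0.0140 0.5524 0.0201; 0.1376 -0.0711 0.4743]  nu=[2.7563, -2.6882, 5.3538]  x^+=[-1.5743, -0.6795, 1.0178]  P^+=[0.2748 0.0135 0.0674; 0.0135 0.3143 -0.0348; 0.0674 -0.0348 0.1948]
step 3: x^-=[-1.7639, -1.0804, 0.5336]  P^-=[0.5226 0.0931 0.1606; 0.0931 0.6436 -0.0370; 0.1606 -0.0370 0.3227]  S=[1.0882 0.2371 0.1040; 0.2371 1.2323 0.0490; 0.1040 0.0490 0.6485]  K=[0.4881 0.0128 0.0369; 0.0147 0.5249 0.0225; 0.1332 -0.0648 0.4254]  nu=[-1.8563, 3.1769, -3.2967]  x^+=[-2.7510, 0.4855, -1.3218]  P^+=[0.2554 0.0136 0.0656; 0.0136 0.2986 -0.0316; 0.0656 -0.0316 0.1758]
step 4: x^-=[-3.3279, 0.0831, -1.7959]  P^-=[0.4955 0.0892 0.1520; 0.0892 0.6257 -0.0339; 0.1520 -0.0339 0.3062]  S=[1.0595 0.2297 0.0993; 0.2297 1.2136 0.0500; 0.0993 0.0500 0.6351]  K=[0.4753 0.0134 0.0368; 0.0152 0.5178 0.0246; 0.1301 -0.0621 0.4132]  nu=[5.7710, -2.4149, -2.0588]  x^+=[-0.6934, -1.1301, -1.7456]  P^+=[0.2487 0.0137 0.0641; 0.0137 0.2947 -0.0303; 0.0641 -0.0303 0.1708]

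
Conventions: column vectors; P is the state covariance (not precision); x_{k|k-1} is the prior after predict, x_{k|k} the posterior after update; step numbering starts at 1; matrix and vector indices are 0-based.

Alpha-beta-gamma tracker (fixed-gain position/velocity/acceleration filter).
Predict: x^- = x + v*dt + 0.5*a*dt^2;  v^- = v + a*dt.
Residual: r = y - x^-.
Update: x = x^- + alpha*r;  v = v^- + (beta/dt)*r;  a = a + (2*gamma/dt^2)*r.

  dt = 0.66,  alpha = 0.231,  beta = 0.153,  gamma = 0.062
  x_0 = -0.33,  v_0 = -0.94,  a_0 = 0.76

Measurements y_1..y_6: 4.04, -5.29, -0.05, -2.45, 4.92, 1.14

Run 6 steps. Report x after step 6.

step 1: x_pred=-0.7849  r=4.8249  x^+=0.3297  v^+=0.6801  a^+=2.1335
step 2: x_pred=1.2432  r=-6.5332  x^+=-0.2660  v^+=0.5737  a^+=0.2737
step 3: x_pred=0.1723  r=-0.2223  x^+=0.1209  v^+=0.7028  a^+=0.2104
step 4: x_pred=0.6306  r=-3.0806  x^+=-0.0810  v^+=0.1275  a^+=-0.6665
step 5: x_pred=-0.1420  r=5.0620  x^+=1.0273  v^+=0.8611  a^+=0.7745
step 6: x_pred=1.7643  r=-0.6243  x^+=1.6201  v^+=1.2275  a^+=0.5968

x_post = 1.6201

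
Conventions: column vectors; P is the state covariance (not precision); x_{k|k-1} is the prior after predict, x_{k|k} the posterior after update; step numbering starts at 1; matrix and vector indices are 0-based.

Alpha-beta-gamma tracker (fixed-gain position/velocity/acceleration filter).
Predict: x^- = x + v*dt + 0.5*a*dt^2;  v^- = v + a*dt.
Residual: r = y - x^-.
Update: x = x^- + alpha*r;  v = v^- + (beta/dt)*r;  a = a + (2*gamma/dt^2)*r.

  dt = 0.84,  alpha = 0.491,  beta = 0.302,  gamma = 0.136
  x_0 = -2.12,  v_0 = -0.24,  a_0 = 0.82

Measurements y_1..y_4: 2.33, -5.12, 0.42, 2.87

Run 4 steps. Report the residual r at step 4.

step 1: x_pred=-2.0323  r=4.3623  x^+=0.1096  v^+=2.0172  a^+=2.5016
step 2: x_pred=2.6866  r=-7.8066  x^+=-1.1465  v^+=1.3119  a^+=-0.5077
step 3: x_pred=-0.2236  r=0.6436  x^+=0.0924  v^+=1.1168  a^+=-0.2596
step 4: x_pred=0.9389  r=1.9311  x^+=1.8871  v^+=1.5930  a^+=0.4848

resid = 1.9311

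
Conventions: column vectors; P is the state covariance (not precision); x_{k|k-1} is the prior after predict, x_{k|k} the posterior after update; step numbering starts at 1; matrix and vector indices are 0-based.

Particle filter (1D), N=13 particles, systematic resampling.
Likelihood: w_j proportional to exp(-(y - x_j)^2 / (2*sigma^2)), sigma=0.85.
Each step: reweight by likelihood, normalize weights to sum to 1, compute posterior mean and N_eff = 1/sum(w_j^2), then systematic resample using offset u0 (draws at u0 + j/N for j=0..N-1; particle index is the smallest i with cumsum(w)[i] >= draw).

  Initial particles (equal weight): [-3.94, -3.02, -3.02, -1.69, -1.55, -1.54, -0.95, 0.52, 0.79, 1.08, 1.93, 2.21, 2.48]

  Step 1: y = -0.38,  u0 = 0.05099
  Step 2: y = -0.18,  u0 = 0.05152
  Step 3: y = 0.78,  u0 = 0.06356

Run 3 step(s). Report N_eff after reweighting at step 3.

step 1: w=[0.0000, 0.0026, 0.0026, 0.0975, 0.1240, 0.1260, 0.2554, 0.1826, 0.1240, 0.0731, 0.0080, 0.0031, 0.0011]  mean=-0.5126  Neff=6.2446  idx=[3, 4, 4, 5, 6, 6, 6, 6, 7, 7, 8, 8, 9]
step 2: w=[0.0318, 0.0421, 0.0421, 0.0429, 0.1023, 0.1023, 0.1023, 0.1023, 0.1099, 0.1099, 0.0804, 0.0804, 0.0514]  mean=-0.3422  Neff=11.3679  idx=[1, 3, 4, 5, 5, 6, 7, 8, 8, 9, 10, 11, 12]
step 3: w=[0.0036, 0.0037, 0.0194, 0.0194, 0.0194, 0.0194, 0.0194, 0.1473, 0.1473, 0.1473, 0.1543, 0.1543, 0.1450]  mean=0.5264  Neff=7.3730  idx=[4, 7, 7, 8, 8, 9, 9, 10, 10, 11, 11, 12, 12]

N_eff = 7.3730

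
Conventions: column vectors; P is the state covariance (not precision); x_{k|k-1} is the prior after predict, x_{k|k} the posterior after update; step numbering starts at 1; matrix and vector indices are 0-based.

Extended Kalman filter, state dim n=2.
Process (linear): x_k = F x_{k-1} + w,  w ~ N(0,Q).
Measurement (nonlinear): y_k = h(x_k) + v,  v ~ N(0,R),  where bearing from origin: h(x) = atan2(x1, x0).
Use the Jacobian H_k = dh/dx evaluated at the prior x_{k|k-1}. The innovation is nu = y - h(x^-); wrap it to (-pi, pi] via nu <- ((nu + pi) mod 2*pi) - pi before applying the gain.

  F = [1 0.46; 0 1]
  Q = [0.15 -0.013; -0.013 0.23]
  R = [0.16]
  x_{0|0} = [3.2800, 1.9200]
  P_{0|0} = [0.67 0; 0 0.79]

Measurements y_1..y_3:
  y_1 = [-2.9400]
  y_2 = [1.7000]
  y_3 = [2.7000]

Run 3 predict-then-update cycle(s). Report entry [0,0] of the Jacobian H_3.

H_jac[0,0] = -0.0574

step 1: x^-=[4.1632, 1.9200]  P^-=[0.9872 0.3504; 0.3504 1.0200]  H_jac=[-0.0913 0.1981]  S=[0.1956]  K=[-0.1062; 0.8694]  nu=[2.9111]  x^+=[3.8540, 4.4508]  P^+=[0.9850 0.3685; 0.3685 0.8722]
step 2: x^-=[5.9014, 4.4508]  P^-=[1.6585 0.7567; 0.7567 1.1022]  H_jac=[-0.0815 0.1080]  S=[0.1705]  K=[-0.3130; 0.3366]  nu=[1.0538]  x^+=[5.5716, 4.8055]  P^+=[1.6418 0.7746; 0.7746 1.0829]
step 3: x^-=[7.7821, 4.8055]  P^-=[2.7336 1.2597; 1.2597 1.3129]  H_jac=[-0.0574 0.0930]  S=[0.1669]  K=[-0.2387; 0.2981]  nu=[2.1468]  x^+=[7.2697, 5.4456]  P^+=[2.7241 1.2716; 1.2716 1.2980]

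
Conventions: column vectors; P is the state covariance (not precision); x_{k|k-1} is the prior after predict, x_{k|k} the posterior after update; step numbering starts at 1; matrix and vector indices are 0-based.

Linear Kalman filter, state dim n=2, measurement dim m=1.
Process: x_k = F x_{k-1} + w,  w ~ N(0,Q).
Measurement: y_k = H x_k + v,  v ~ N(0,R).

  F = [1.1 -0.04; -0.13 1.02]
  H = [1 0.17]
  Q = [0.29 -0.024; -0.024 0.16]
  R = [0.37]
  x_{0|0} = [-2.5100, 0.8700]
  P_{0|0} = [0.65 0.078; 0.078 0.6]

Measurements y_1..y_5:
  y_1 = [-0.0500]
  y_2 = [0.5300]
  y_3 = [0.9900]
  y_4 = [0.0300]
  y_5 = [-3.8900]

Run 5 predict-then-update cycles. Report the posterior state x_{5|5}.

x_post = [-2.6312, 2.2014]

step 1: x^-=[-2.7958, 1.2137]  P^-=[1.0706 -0.0535; -0.0535 0.7745]  S=[1.4448]  K=[0.7347; 0.0541]  nu=[2.5395]  x^+=[-0.9300, 1.3511]  P^+=[0.2907 -0.1109; -0.1109 0.7703]
step 2: x^-=[-1.0771, 1.4990]  P^-=[0.6527 -0.2220; -0.2220 0.9958]  S=[0.9760]  K=[0.6301; -0.0541]  nu=[1.3522]  x^+=[-0.2250, 1.4259]  P^+=[0.2652 -0.1888; -0.1888 0.9929]
step 3: x^-=[-0.3046, 1.4837]  P^-=[0.6291 -0.3153; -0.3153 1.2476]  S=[0.9280]  K=[0.6202; -0.1112]  nu=[1.0423]  x^+=[0.3419, 1.3678]  P^+=[0.2722 -0.2513; -0.2513 1.2361]
step 4: x^-=[0.3214, 1.3507]  P^-=[0.6434 -0.3966; -0.3966 1.5173]  S=[0.9224]  K=[0.6244; -0.1503]  nu=[-0.5210]  x^+=[-0.0040, 1.4290]  P^+=[0.2837 -0.3100; -0.3100 1.4964]
step 5: x^-=[-0.0615, 1.4581]  P^-=[0.6630 -0.4751; -0.4751 1.8039]  S=[0.9236]  K=[0.6304; -0.1823]  nu=[-4.0764]  x^+=[-2.6312, 2.2014]  P^+=[0.2960 -0.3689; -0.3689 1.7732]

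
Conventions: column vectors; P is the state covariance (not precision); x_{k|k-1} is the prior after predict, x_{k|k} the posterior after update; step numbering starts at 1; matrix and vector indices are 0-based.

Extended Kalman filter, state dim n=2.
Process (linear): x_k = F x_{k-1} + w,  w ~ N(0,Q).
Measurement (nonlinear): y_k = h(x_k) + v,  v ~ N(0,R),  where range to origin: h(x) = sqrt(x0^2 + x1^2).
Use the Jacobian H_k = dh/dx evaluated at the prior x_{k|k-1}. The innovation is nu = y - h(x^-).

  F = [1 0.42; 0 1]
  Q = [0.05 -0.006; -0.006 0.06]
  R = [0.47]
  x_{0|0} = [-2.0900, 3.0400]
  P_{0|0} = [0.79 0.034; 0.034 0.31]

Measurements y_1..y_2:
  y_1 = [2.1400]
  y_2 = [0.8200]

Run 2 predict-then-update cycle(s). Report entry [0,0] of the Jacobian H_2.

H_jac[0,0] = 0.1513

step 1: x^-=[-0.8132, 3.0400]  P^-=[0.9232 0.1582; 0.1582 0.3700]  H_jac=[-0.2584 0.9660]  S=[0.7980]  K=[-0.1075; 0.3967]  nu=[-1.0069]  x^+=[-0.7050, 2.6406]  P^+=[0.9140 0.1922; 0.1922 0.2444]
step 2: x^-=[0.4040, 2.6406]  P^-=[1.1686 0.2889; 0.2889 0.3044]  H_jac=[0.1513 0.9885]  S=[0.8806]  K=[0.5250; 0.3914]  nu=[-1.8513]  x^+=[-0.5679, 1.9161]  P^+=[0.9259 0.1080; 0.1080 0.1696]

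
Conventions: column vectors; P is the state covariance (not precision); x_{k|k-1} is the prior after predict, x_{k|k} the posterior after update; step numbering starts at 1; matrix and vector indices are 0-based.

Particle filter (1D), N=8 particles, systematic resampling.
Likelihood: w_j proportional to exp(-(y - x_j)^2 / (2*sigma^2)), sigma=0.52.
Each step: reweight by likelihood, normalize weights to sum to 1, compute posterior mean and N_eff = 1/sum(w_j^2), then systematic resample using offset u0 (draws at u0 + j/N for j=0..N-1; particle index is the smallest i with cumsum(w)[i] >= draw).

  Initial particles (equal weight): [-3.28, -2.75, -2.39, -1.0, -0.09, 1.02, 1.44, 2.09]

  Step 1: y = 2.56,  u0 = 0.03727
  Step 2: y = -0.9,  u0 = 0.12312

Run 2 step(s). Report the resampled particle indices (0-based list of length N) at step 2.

resampled_idx = [0, 0, 0, 0, 0, 0, 0, 6]

step 1: w=[0.0000, 0.0000, 0.0000, 0.0000, 0.0000, 0.0161, 0.1268, 0.8571]  mean=1.9904  Neff=1.3315  idx=[6, 7, 7, 7, 7, 7, 7, 7]
step 2: w=[0.9886, 0.0016, 0.0016, 0.0016, 0.0016, 0.0016, 0.0016, 0.0016]  mean=1.4474  Neff=1.0232  idx=[0, 0, 0, 0, 0, 0, 0, 6]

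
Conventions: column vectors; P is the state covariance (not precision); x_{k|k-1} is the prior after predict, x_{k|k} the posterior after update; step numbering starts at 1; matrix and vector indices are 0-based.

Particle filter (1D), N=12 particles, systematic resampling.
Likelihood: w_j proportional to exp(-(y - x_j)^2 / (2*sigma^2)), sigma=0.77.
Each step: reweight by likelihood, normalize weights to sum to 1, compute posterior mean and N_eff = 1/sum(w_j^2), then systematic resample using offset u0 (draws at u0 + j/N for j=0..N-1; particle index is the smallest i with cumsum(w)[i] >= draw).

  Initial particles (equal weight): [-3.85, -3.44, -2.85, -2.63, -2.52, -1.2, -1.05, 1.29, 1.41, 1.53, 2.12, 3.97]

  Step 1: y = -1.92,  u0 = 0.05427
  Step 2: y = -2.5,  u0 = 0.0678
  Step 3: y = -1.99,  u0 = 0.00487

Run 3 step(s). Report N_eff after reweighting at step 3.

step 1: w=[0.0134, 0.0441, 0.1491, 0.2021, 0.2282, 0.1997, 0.1633, 0.0001, 0.0000, 0.0000, 0.0000, 0.0000]  mean=-2.1457  Neff=5.4392  idx=[1, 2, 3, 3, 3, 4, 4, 5, 5, 5, 6, 6]
step 2: w=[0.0642, 0.1220, 0.1333, 0.1333, 0.1333, 0.1352, 0.1352, 0.0325, 0.0325, 0.0325, 0.0230, 0.0230]  mean=-2.4670  Neff=8.8415  idx=[1, 1, 2, 2, 3, 4, 4, 5, 6, 6, 8, 11]
step 3: w=[0.0666, 0.0666, 0.0880, 0.0880, 0.0880, 0.0880, 0.0880, 0.0981, 0.0981, 0.0981, 0.0734, 0.0590]  mean=-2.4287  Neff=11.7173  idx=[0, 1, 2, 3, 4, 5, 6, 7, 8, 8, 9, 10]

N_eff = 11.7173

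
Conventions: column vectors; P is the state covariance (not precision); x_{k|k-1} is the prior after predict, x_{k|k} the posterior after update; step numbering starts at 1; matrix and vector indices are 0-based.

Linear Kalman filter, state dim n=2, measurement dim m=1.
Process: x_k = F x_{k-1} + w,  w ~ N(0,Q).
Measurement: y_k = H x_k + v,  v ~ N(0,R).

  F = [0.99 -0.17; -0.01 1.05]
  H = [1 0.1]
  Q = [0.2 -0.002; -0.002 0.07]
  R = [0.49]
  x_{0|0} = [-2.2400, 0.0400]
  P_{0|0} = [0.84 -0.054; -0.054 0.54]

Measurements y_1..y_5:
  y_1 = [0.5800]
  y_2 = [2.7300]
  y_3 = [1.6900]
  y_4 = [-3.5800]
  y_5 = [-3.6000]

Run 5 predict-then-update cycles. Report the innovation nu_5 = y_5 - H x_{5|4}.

step 1: x^-=[-2.2244, 0.0644]  P^-=[1.0571 -0.1629; -0.1629 0.6666]  S=[1.5211]  K=[0.6842; -0.0633]  nu=[2.7980]  x^+=[-0.3100, -0.1127]  P^+=[0.3450 -0.0971; -0.0971 0.6605]
step 2: x^-=[-0.2878, -0.1152]  P^-=[0.5899 -0.2244; -0.2244 0.8002]  S=[1.0430]  K=[0.5440; -0.1384]  nu=[3.0293]  x^+=[1.3603, -0.5345]  P^+=[0.2812 -0.1458; -0.1458 0.7803]
step 3: x^-=[1.4375, -0.5748]  P^-=[0.5472 -0.2959; -0.2959 0.9333]  S=[0.9874]  K=[0.5242; -0.2052]  nu=[0.3100]  x^+=[1.6000, -0.6384]  P^+=[0.2759 -0.1897; -0.1897 0.8918]
step 4: x^-=[1.6925, -0.6863]  P^-=[0.5600 -0.3614; -0.3614 1.0572]  S=[0.9883]  K=[0.5301; -0.2588]  nu=[-5.2039]  x^+=[-1.0659, 0.6602]  P^+=[0.2823 -0.2259; -0.2259 0.9910]
step 5: x^-=[-1.1674, 0.7039]  P^-=[0.5814 -0.4169; -0.4169 1.1674]  S=[0.9997]  K=[0.5399; -0.3003]  nu=[-2.5030]  x^+=[-2.5187, 1.4554]  P^+=[0.2900 -0.2548; -0.2548 1.0773]

innov = [-2.5030]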